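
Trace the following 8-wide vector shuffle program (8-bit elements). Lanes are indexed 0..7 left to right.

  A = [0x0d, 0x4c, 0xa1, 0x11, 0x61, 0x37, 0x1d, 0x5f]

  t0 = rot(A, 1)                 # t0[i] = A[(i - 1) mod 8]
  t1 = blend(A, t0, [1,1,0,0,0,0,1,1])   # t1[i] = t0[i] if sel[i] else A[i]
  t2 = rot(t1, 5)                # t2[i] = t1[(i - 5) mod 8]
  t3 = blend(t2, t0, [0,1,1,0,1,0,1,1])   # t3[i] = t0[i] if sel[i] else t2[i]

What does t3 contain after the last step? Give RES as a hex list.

→ t0 |5f|0d|4c|a1|11|61|37|1d|
→ t1 |5f|0d|a1|11|61|37|37|1d|
→ t2 |11|61|37|37|1d|5f|0d|a1|
→ t3 |11|0d|4c|37|11|5f|37|1d|

RES = [ 0x11  0x0d  0x4c  0x37  0x11  0x5f  0x37  0x1d ]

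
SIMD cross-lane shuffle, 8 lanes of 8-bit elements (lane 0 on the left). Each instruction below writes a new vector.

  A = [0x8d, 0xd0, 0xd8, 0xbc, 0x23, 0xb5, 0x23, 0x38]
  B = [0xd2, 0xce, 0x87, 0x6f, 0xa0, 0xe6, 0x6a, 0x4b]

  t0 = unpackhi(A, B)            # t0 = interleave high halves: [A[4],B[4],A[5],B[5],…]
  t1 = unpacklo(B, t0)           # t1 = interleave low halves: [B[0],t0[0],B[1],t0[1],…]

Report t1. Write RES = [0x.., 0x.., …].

t0 = [0x23, 0xa0, 0xb5, 0xe6, 0x23, 0x6a, 0x38, 0x4b]
t1 = [0xd2, 0x23, 0xce, 0xa0, 0x87, 0xb5, 0x6f, 0xe6]

RES = [ 0xd2  0x23  0xce  0xa0  0x87  0xb5  0x6f  0xe6 ]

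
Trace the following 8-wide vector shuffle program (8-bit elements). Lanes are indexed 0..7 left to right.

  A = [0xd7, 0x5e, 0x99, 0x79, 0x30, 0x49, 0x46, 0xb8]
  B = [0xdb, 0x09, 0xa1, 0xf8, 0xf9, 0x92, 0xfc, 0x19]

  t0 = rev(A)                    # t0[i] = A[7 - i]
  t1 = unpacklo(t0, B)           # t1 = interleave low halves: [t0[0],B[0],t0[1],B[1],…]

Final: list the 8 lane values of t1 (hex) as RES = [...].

RES = [0xb8, 0xdb, 0x46, 0x09, 0x49, 0xa1, 0x30, 0xf8]

t0 = [0xb8, 0x46, 0x49, 0x30, 0x79, 0x99, 0x5e, 0xd7]
t1 = [0xb8, 0xdb, 0x46, 0x09, 0x49, 0xa1, 0x30, 0xf8]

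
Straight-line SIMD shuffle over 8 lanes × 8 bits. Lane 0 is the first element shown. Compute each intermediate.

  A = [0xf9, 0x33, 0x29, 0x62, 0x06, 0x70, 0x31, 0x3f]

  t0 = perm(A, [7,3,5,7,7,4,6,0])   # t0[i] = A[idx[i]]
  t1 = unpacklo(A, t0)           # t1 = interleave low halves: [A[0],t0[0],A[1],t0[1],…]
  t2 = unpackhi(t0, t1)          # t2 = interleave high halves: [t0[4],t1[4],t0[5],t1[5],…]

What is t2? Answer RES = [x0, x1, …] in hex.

RES = [0x3f, 0x29, 0x06, 0x70, 0x31, 0x62, 0xf9, 0x3f]

→ t0 |3f|62|70|3f|3f|06|31|f9|
→ t1 |f9|3f|33|62|29|70|62|3f|
→ t2 |3f|29|06|70|31|62|f9|3f|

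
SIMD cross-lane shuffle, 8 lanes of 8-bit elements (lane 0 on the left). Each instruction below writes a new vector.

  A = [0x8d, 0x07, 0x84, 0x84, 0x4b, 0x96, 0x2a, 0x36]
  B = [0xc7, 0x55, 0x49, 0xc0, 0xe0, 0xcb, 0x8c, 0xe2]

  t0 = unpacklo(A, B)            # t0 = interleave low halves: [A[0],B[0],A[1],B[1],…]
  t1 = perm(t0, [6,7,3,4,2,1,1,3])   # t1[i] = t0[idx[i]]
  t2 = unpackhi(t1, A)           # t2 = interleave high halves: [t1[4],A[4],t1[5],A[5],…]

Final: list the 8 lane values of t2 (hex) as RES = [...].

RES = [0x07, 0x4b, 0xc7, 0x96, 0xc7, 0x2a, 0x55, 0x36]

→ t0 |8d|c7|07|55|84|49|84|c0|
→ t1 |84|c0|55|84|07|c7|c7|55|
→ t2 |07|4b|c7|96|c7|2a|55|36|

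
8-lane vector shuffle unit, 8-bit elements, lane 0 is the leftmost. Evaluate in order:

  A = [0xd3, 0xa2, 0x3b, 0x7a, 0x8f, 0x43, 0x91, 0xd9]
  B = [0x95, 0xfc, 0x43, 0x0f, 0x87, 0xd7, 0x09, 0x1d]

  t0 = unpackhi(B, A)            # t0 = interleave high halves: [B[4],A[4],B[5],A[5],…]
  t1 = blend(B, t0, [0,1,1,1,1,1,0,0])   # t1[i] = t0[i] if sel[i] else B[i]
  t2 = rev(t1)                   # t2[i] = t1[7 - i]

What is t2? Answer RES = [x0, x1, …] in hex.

t0 = [0x87, 0x8f, 0xd7, 0x43, 0x09, 0x91, 0x1d, 0xd9]
t1 = [0x95, 0x8f, 0xd7, 0x43, 0x09, 0x91, 0x09, 0x1d]
t2 = [0x1d, 0x09, 0x91, 0x09, 0x43, 0xd7, 0x8f, 0x95]

RES = [ 0x1d  0x09  0x91  0x09  0x43  0xd7  0x8f  0x95 ]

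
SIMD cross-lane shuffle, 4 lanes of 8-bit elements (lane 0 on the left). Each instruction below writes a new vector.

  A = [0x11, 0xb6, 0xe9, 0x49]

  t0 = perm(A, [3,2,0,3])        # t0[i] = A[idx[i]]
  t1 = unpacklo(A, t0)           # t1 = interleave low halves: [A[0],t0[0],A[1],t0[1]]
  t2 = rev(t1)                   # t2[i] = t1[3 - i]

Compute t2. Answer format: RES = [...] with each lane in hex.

RES = [0xe9, 0xb6, 0x49, 0x11]

  t0: 49 e9 11 49
  t1: 11 49 b6 e9
  t2: e9 b6 49 11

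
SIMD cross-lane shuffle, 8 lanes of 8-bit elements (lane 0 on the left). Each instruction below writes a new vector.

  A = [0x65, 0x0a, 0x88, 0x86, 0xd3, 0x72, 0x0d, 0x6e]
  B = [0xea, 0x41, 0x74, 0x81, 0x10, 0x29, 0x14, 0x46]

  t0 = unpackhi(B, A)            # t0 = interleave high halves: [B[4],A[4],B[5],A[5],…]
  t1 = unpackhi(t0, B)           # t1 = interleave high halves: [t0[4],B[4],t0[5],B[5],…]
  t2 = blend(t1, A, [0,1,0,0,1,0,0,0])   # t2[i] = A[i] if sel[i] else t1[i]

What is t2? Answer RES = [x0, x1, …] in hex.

RES = [ 0x14  0x0a  0x0d  0x29  0xd3  0x14  0x6e  0x46 ]

  t0: 10 d3 29 72 14 0d 46 6e
  t1: 14 10 0d 29 46 14 6e 46
  t2: 14 0a 0d 29 d3 14 6e 46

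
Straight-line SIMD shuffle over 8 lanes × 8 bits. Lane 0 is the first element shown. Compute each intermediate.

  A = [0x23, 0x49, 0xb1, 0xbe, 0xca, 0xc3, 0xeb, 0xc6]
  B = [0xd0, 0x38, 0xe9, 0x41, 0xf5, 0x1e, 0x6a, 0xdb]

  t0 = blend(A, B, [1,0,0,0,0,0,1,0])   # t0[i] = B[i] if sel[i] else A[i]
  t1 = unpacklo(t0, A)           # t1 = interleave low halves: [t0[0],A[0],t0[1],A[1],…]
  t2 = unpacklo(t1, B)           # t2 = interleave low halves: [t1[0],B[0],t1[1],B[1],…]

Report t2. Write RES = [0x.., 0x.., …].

→ t0 |d0|49|b1|be|ca|c3|6a|c6|
→ t1 |d0|23|49|49|b1|b1|be|be|
→ t2 |d0|d0|23|38|49|e9|49|41|

RES = [ 0xd0  0xd0  0x23  0x38  0x49  0xe9  0x49  0x41 ]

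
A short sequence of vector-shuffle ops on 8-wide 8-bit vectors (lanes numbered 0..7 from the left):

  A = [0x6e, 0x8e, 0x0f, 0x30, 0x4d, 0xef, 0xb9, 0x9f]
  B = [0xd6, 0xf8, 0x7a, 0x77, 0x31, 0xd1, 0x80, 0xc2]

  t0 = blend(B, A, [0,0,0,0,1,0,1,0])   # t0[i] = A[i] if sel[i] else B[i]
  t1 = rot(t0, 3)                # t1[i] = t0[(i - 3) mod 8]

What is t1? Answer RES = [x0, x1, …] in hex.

→ t0 |d6|f8|7a|77|4d|d1|b9|c2|
→ t1 |d1|b9|c2|d6|f8|7a|77|4d|

RES = [ 0xd1  0xb9  0xc2  0xd6  0xf8  0x7a  0x77  0x4d ]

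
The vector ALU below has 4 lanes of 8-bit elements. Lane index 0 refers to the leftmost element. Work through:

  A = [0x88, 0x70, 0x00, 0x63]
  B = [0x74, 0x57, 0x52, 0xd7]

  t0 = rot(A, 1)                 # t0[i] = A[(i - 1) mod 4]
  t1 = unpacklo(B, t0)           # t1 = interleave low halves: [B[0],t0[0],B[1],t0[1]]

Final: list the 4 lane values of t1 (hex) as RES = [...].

→ t0 |63|88|70|00|
→ t1 |74|63|57|88|

RES = [0x74, 0x63, 0x57, 0x88]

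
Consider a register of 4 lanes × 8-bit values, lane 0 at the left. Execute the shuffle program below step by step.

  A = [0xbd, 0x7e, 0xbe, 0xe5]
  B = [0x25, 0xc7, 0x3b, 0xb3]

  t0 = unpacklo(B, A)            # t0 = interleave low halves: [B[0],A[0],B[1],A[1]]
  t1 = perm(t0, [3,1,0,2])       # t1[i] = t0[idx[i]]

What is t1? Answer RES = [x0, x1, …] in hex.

t0 = [0x25, 0xbd, 0xc7, 0x7e]
t1 = [0x7e, 0xbd, 0x25, 0xc7]

RES = [ 0x7e  0xbd  0x25  0xc7 ]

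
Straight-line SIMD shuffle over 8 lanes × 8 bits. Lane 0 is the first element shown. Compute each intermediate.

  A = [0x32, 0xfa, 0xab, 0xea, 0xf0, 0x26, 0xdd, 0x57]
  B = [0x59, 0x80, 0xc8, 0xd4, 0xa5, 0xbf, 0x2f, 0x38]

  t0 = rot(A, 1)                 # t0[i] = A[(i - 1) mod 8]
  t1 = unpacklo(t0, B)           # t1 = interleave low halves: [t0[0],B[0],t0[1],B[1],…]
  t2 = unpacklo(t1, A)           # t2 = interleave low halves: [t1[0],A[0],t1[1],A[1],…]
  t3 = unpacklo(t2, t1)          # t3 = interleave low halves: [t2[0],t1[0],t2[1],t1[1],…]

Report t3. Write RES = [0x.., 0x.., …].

→ t0 |57|32|fa|ab|ea|f0|26|dd|
→ t1 |57|59|32|80|fa|c8|ab|d4|
→ t2 |57|32|59|fa|32|ab|80|ea|
→ t3 |57|57|32|59|59|32|fa|80|

RES = [ 0x57  0x57  0x32  0x59  0x59  0x32  0xfa  0x80 ]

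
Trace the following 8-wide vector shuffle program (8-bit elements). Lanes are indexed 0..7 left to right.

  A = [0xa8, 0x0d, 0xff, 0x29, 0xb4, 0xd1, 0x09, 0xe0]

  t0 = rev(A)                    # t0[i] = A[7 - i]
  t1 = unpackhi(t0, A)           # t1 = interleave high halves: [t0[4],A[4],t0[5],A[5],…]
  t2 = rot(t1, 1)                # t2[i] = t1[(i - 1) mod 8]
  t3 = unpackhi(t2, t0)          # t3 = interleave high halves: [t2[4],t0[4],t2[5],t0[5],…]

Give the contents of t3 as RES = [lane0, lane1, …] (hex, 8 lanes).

RES = [ 0xd1  0x29  0x0d  0xff  0x09  0x0d  0xa8  0xa8 ]

→ t0 |e0|09|d1|b4|29|ff|0d|a8|
→ t1 |29|b4|ff|d1|0d|09|a8|e0|
→ t2 |e0|29|b4|ff|d1|0d|09|a8|
→ t3 |d1|29|0d|ff|09|0d|a8|a8|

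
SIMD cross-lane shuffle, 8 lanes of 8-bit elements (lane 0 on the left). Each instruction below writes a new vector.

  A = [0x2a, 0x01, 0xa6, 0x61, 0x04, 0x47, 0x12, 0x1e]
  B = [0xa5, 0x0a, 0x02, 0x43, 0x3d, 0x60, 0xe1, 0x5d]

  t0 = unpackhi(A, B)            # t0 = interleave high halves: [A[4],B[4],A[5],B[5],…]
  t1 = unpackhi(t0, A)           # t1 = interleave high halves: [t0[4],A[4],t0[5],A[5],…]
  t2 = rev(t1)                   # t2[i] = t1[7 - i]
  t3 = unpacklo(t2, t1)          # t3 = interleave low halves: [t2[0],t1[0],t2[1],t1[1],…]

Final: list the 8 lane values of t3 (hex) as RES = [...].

  t0: 04 3d 47 60 12 e1 1e 5d
  t1: 12 04 e1 47 1e 12 5d 1e
  t2: 1e 5d 12 1e 47 e1 04 12
  t3: 1e 12 5d 04 12 e1 1e 47

RES = [ 0x1e  0x12  0x5d  0x04  0x12  0xe1  0x1e  0x47 ]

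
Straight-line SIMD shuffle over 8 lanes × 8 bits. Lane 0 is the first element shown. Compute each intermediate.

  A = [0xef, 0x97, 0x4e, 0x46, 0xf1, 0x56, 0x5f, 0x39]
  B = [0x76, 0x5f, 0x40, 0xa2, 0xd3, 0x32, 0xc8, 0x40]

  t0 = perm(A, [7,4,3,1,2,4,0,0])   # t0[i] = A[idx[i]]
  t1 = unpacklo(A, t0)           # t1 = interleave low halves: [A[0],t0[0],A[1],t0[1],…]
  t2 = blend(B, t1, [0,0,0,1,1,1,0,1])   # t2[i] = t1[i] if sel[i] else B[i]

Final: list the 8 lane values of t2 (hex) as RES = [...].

→ t0 |39|f1|46|97|4e|f1|ef|ef|
→ t1 |ef|39|97|f1|4e|46|46|97|
→ t2 |76|5f|40|f1|4e|46|c8|97|

RES = [ 0x76  0x5f  0x40  0xf1  0x4e  0x46  0xc8  0x97 ]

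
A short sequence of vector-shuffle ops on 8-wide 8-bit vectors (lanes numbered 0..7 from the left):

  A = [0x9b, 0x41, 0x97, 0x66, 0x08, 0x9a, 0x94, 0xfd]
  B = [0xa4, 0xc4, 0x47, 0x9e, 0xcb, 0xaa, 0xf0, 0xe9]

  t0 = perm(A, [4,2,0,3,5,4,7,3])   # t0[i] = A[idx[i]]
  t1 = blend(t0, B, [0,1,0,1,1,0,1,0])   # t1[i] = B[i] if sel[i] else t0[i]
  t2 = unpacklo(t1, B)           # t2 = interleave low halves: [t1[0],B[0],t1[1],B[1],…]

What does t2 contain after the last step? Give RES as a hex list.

RES = [ 0x08  0xa4  0xc4  0xc4  0x9b  0x47  0x9e  0x9e ]

t0 = [0x08, 0x97, 0x9b, 0x66, 0x9a, 0x08, 0xfd, 0x66]
t1 = [0x08, 0xc4, 0x9b, 0x9e, 0xcb, 0x08, 0xf0, 0x66]
t2 = [0x08, 0xa4, 0xc4, 0xc4, 0x9b, 0x47, 0x9e, 0x9e]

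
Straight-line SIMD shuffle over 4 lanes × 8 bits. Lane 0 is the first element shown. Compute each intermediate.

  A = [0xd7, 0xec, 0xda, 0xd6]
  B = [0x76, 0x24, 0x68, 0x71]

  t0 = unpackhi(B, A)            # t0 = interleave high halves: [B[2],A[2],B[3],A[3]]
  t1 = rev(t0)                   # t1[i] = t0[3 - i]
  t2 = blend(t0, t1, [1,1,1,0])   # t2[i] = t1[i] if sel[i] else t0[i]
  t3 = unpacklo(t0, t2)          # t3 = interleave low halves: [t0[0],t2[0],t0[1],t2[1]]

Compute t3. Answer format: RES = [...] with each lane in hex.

RES = [0x68, 0xd6, 0xda, 0x71]

  t0: 68 da 71 d6
  t1: d6 71 da 68
  t2: d6 71 da d6
  t3: 68 d6 da 71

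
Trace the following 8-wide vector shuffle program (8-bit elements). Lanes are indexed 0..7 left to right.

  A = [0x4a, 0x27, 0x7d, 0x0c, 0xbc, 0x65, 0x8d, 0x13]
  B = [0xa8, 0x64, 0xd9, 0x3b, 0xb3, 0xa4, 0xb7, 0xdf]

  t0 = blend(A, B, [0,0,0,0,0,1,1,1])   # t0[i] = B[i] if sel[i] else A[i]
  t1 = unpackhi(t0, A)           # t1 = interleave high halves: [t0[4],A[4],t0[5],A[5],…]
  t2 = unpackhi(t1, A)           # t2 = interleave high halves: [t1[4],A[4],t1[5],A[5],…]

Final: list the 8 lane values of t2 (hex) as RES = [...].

t0 = [0x4a, 0x27, 0x7d, 0x0c, 0xbc, 0xa4, 0xb7, 0xdf]
t1 = [0xbc, 0xbc, 0xa4, 0x65, 0xb7, 0x8d, 0xdf, 0x13]
t2 = [0xb7, 0xbc, 0x8d, 0x65, 0xdf, 0x8d, 0x13, 0x13]

RES = [0xb7, 0xbc, 0x8d, 0x65, 0xdf, 0x8d, 0x13, 0x13]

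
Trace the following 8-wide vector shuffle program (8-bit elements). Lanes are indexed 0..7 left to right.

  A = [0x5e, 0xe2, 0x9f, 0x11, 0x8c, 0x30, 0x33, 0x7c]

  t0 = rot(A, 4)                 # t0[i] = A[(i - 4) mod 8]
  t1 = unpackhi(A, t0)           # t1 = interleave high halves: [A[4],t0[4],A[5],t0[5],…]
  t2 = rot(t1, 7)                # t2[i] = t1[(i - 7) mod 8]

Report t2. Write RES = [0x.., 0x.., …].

RES = [0x5e, 0x30, 0xe2, 0x33, 0x9f, 0x7c, 0x11, 0x8c]

  t0: 8c 30 33 7c 5e e2 9f 11
  t1: 8c 5e 30 e2 33 9f 7c 11
  t2: 5e 30 e2 33 9f 7c 11 8c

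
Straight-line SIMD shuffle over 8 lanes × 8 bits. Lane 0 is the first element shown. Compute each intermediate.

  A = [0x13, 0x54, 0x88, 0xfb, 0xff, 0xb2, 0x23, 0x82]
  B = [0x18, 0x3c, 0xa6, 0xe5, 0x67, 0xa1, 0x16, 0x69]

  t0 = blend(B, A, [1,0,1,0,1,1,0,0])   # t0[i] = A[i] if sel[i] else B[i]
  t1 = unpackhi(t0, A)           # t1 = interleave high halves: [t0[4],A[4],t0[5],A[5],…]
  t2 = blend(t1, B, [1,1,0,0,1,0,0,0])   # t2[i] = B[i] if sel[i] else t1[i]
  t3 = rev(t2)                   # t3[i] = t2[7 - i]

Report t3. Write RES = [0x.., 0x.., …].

RES = [0x82, 0x69, 0x23, 0x67, 0xb2, 0xb2, 0x3c, 0x18]

  t0: 13 3c 88 e5 ff b2 16 69
  t1: ff ff b2 b2 16 23 69 82
  t2: 18 3c b2 b2 67 23 69 82
  t3: 82 69 23 67 b2 b2 3c 18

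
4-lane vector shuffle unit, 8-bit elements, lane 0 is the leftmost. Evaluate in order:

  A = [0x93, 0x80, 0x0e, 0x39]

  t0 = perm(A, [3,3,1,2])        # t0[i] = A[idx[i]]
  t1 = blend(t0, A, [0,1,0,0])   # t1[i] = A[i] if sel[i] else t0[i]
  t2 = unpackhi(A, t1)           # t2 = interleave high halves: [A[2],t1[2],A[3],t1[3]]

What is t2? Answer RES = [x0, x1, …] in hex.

RES = [ 0x0e  0x80  0x39  0x0e ]

t0 = [0x39, 0x39, 0x80, 0x0e]
t1 = [0x39, 0x80, 0x80, 0x0e]
t2 = [0x0e, 0x80, 0x39, 0x0e]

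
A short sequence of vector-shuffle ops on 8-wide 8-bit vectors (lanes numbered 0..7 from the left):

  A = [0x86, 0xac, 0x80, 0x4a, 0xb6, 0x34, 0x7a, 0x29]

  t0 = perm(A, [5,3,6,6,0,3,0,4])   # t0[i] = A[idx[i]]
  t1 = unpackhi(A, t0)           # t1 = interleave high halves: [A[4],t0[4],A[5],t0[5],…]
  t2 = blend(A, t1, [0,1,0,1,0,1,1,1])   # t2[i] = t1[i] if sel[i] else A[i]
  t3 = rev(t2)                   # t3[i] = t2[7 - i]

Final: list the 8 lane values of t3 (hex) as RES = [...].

  t0: 34 4a 7a 7a 86 4a 86 b6
  t1: b6 86 34 4a 7a 86 29 b6
  t2: 86 86 80 4a b6 86 29 b6
  t3: b6 29 86 b6 4a 80 86 86

RES = [0xb6, 0x29, 0x86, 0xb6, 0x4a, 0x80, 0x86, 0x86]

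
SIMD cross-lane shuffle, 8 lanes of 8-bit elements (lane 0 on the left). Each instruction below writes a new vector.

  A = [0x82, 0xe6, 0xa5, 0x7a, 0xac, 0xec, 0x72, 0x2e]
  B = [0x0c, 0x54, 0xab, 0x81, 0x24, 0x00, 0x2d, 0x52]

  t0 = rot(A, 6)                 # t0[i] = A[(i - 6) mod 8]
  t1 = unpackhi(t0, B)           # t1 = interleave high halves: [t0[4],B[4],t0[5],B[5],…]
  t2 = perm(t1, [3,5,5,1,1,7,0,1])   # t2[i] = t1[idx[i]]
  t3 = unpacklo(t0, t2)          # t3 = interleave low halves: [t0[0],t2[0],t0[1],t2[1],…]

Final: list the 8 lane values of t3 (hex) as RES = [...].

RES = [ 0xa5  0x00  0x7a  0x2d  0xac  0x2d  0xec  0x24 ]

t0 = [0xa5, 0x7a, 0xac, 0xec, 0x72, 0x2e, 0x82, 0xe6]
t1 = [0x72, 0x24, 0x2e, 0x00, 0x82, 0x2d, 0xe6, 0x52]
t2 = [0x00, 0x2d, 0x2d, 0x24, 0x24, 0x52, 0x72, 0x24]
t3 = [0xa5, 0x00, 0x7a, 0x2d, 0xac, 0x2d, 0xec, 0x24]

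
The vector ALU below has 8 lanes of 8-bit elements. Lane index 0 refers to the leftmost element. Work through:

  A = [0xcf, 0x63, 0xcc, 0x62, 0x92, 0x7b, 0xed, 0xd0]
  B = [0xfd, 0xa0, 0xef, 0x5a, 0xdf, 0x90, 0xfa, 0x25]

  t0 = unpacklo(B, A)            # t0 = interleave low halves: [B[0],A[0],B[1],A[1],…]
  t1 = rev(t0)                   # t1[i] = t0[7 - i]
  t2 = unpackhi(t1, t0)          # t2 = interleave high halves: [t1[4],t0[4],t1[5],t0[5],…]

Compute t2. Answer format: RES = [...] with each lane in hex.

t0 = [0xfd, 0xcf, 0xa0, 0x63, 0xef, 0xcc, 0x5a, 0x62]
t1 = [0x62, 0x5a, 0xcc, 0xef, 0x63, 0xa0, 0xcf, 0xfd]
t2 = [0x63, 0xef, 0xa0, 0xcc, 0xcf, 0x5a, 0xfd, 0x62]

RES = [ 0x63  0xef  0xa0  0xcc  0xcf  0x5a  0xfd  0x62 ]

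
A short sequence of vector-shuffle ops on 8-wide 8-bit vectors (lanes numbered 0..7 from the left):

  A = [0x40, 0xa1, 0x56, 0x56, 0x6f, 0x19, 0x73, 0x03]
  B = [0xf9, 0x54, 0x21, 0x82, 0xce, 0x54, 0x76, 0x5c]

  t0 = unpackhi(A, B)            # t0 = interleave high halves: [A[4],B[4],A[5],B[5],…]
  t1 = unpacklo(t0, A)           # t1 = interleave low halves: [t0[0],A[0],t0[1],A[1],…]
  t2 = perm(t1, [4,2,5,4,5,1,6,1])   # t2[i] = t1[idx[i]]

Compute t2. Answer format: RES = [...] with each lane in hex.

RES = [ 0x19  0xce  0x56  0x19  0x56  0x40  0x54  0x40 ]

→ t0 |6f|ce|19|54|73|76|03|5c|
→ t1 |6f|40|ce|a1|19|56|54|56|
→ t2 |19|ce|56|19|56|40|54|40|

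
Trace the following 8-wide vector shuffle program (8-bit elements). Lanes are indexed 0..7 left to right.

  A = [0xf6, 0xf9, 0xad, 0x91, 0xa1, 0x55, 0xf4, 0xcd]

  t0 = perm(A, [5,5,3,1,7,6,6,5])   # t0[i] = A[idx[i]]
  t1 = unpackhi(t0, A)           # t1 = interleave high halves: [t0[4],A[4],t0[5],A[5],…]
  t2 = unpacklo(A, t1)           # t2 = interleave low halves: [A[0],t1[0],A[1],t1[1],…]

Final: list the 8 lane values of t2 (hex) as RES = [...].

t0 = [0x55, 0x55, 0x91, 0xf9, 0xcd, 0xf4, 0xf4, 0x55]
t1 = [0xcd, 0xa1, 0xf4, 0x55, 0xf4, 0xf4, 0x55, 0xcd]
t2 = [0xf6, 0xcd, 0xf9, 0xa1, 0xad, 0xf4, 0x91, 0x55]

RES = [ 0xf6  0xcd  0xf9  0xa1  0xad  0xf4  0x91  0x55 ]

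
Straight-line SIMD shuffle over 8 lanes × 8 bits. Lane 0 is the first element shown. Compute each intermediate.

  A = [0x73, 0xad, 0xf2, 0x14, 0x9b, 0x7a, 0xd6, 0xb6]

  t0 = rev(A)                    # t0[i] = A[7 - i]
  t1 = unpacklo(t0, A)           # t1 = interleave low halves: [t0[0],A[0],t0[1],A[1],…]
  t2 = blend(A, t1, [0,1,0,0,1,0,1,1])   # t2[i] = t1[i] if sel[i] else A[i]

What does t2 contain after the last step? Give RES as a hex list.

t0 = [0xb6, 0xd6, 0x7a, 0x9b, 0x14, 0xf2, 0xad, 0x73]
t1 = [0xb6, 0x73, 0xd6, 0xad, 0x7a, 0xf2, 0x9b, 0x14]
t2 = [0x73, 0x73, 0xf2, 0x14, 0x7a, 0x7a, 0x9b, 0x14]

RES = [ 0x73  0x73  0xf2  0x14  0x7a  0x7a  0x9b  0x14 ]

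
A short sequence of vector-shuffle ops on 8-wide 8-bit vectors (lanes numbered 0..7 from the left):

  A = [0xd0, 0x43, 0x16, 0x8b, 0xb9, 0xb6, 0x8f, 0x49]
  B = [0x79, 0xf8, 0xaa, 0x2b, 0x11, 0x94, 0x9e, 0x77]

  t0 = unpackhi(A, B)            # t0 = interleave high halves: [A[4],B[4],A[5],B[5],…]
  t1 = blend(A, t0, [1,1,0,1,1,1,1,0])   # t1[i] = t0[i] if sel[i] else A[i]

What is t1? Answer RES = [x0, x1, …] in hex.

RES = [ 0xb9  0x11  0x16  0x94  0x8f  0x9e  0x49  0x49 ]

→ t0 |b9|11|b6|94|8f|9e|49|77|
→ t1 |b9|11|16|94|8f|9e|49|49|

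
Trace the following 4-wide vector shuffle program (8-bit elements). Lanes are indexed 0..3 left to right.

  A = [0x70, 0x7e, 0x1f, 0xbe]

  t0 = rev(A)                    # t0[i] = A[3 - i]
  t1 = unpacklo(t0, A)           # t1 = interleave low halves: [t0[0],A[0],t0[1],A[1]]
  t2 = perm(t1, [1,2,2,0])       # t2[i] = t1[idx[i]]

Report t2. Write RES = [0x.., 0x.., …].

RES = [0x70, 0x1f, 0x1f, 0xbe]

t0 = [0xbe, 0x1f, 0x7e, 0x70]
t1 = [0xbe, 0x70, 0x1f, 0x7e]
t2 = [0x70, 0x1f, 0x1f, 0xbe]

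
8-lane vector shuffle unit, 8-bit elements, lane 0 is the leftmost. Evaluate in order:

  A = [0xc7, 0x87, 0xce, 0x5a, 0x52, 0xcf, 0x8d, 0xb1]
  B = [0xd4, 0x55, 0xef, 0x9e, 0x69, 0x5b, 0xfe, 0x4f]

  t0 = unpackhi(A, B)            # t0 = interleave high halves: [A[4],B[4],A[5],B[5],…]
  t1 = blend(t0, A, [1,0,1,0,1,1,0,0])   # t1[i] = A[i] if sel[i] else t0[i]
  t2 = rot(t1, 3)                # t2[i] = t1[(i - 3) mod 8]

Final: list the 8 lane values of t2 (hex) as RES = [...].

RES = [0xcf, 0xb1, 0x4f, 0xc7, 0x69, 0xce, 0x5b, 0x52]

t0 = [0x52, 0x69, 0xcf, 0x5b, 0x8d, 0xfe, 0xb1, 0x4f]
t1 = [0xc7, 0x69, 0xce, 0x5b, 0x52, 0xcf, 0xb1, 0x4f]
t2 = [0xcf, 0xb1, 0x4f, 0xc7, 0x69, 0xce, 0x5b, 0x52]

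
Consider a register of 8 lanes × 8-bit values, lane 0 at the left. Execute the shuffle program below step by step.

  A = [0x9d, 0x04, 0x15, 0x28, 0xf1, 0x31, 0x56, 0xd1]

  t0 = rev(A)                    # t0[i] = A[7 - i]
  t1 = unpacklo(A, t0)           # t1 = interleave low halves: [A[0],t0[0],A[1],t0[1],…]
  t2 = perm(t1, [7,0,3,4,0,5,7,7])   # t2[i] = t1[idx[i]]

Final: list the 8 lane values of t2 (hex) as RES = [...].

RES = [ 0xf1  0x9d  0x56  0x15  0x9d  0x31  0xf1  0xf1 ]

  t0: d1 56 31 f1 28 15 04 9d
  t1: 9d d1 04 56 15 31 28 f1
  t2: f1 9d 56 15 9d 31 f1 f1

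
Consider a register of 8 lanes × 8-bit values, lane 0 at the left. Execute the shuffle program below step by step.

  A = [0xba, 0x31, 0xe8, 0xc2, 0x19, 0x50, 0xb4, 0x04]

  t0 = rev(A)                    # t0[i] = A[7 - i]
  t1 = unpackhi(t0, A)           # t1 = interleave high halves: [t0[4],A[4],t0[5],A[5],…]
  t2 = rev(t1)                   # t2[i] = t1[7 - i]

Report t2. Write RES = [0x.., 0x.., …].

RES = [0x04, 0xba, 0xb4, 0x31, 0x50, 0xe8, 0x19, 0xc2]

→ t0 |04|b4|50|19|c2|e8|31|ba|
→ t1 |c2|19|e8|50|31|b4|ba|04|
→ t2 |04|ba|b4|31|50|e8|19|c2|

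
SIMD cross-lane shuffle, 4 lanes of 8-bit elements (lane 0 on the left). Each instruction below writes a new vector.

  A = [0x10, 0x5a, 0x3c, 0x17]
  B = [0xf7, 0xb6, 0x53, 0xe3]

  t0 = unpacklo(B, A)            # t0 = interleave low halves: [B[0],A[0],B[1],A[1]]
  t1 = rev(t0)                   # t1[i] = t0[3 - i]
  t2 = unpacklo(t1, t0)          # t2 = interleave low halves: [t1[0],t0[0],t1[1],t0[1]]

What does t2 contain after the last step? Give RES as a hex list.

RES = [ 0x5a  0xf7  0xb6  0x10 ]

t0 = [0xf7, 0x10, 0xb6, 0x5a]
t1 = [0x5a, 0xb6, 0x10, 0xf7]
t2 = [0x5a, 0xf7, 0xb6, 0x10]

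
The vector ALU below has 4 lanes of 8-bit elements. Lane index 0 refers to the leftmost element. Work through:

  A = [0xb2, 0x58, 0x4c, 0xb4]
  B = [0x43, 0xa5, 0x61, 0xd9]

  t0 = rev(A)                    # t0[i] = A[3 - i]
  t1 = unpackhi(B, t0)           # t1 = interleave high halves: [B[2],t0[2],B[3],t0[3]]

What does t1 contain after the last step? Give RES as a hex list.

RES = [ 0x61  0x58  0xd9  0xb2 ]

→ t0 |b4|4c|58|b2|
→ t1 |61|58|d9|b2|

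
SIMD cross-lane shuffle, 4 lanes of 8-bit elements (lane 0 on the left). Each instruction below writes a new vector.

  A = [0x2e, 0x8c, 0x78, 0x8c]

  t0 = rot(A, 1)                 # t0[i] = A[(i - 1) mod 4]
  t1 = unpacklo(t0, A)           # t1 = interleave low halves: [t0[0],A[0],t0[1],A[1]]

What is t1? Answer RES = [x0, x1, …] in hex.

  t0: 8c 2e 8c 78
  t1: 8c 2e 2e 8c

RES = [0x8c, 0x2e, 0x2e, 0x8c]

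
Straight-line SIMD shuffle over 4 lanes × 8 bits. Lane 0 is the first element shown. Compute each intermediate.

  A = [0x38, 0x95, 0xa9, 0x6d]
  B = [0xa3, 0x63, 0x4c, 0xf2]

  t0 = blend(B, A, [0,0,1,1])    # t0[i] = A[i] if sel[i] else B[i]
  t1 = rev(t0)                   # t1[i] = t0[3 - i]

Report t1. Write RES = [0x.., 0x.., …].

RES = [ 0x6d  0xa9  0x63  0xa3 ]

→ t0 |a3|63|a9|6d|
→ t1 |6d|a9|63|a3|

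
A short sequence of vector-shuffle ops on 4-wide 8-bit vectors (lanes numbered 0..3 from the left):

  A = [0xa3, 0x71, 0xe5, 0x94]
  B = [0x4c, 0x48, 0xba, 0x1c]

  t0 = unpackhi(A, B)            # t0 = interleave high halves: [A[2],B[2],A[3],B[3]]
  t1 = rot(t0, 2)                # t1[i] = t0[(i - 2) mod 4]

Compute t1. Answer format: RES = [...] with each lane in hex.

t0 = [0xe5, 0xba, 0x94, 0x1c]
t1 = [0x94, 0x1c, 0xe5, 0xba]

RES = [ 0x94  0x1c  0xe5  0xba ]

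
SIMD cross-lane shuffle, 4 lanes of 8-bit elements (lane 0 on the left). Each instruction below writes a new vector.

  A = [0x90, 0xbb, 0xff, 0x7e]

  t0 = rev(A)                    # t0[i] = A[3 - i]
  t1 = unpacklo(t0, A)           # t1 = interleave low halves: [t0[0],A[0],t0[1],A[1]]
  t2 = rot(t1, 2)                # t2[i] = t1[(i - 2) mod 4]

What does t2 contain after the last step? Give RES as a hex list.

→ t0 |7e|ff|bb|90|
→ t1 |7e|90|ff|bb|
→ t2 |ff|bb|7e|90|

RES = [0xff, 0xbb, 0x7e, 0x90]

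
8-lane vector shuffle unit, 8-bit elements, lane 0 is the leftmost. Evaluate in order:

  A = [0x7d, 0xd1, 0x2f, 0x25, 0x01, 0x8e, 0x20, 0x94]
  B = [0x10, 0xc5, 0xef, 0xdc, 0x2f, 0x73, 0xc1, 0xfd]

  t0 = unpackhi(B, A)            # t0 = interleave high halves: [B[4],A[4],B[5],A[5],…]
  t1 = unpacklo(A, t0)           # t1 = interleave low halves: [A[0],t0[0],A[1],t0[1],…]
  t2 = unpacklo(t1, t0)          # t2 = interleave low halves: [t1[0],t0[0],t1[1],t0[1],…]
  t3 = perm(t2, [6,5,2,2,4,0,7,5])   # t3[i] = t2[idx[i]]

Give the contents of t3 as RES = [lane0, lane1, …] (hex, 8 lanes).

RES = [0x01, 0x73, 0x2f, 0x2f, 0xd1, 0x7d, 0x8e, 0x73]

  t0: 2f 01 73 8e c1 20 fd 94
  t1: 7d 2f d1 01 2f 73 25 8e
  t2: 7d 2f 2f 01 d1 73 01 8e
  t3: 01 73 2f 2f d1 7d 8e 73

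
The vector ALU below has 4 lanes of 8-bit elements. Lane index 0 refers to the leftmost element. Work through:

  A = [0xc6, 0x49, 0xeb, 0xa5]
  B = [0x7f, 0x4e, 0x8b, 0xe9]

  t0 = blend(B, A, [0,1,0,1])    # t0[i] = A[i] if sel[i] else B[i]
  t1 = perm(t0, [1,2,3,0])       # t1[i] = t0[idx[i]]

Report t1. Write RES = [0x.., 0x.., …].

→ t0 |7f|49|8b|a5|
→ t1 |49|8b|a5|7f|

RES = [0x49, 0x8b, 0xa5, 0x7f]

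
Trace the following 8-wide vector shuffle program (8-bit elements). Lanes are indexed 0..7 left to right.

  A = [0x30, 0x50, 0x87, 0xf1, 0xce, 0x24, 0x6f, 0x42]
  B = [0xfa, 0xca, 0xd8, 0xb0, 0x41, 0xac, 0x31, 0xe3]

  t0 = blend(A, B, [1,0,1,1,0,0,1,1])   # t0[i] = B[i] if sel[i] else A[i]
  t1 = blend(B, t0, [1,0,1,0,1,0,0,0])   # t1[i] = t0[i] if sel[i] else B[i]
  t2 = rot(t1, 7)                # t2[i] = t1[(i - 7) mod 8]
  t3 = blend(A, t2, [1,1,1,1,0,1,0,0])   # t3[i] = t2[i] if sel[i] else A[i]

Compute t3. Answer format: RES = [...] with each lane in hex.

→ t0 |fa|50|d8|b0|ce|24|31|e3|
→ t1 |fa|ca|d8|b0|ce|ac|31|e3|
→ t2 |ca|d8|b0|ce|ac|31|e3|fa|
→ t3 |ca|d8|b0|ce|ce|31|6f|42|

RES = [ 0xca  0xd8  0xb0  0xce  0xce  0x31  0x6f  0x42 ]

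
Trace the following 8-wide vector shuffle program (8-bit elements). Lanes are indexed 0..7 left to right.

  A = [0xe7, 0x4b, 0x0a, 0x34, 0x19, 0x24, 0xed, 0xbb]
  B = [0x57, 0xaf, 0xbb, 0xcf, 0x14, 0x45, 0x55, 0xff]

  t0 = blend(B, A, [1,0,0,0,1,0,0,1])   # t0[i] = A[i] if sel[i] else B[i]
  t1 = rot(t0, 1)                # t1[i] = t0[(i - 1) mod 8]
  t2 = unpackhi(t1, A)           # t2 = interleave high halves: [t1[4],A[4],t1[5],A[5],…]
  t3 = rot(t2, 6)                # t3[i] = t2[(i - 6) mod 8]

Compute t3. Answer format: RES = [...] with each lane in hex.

→ t0 |e7|af|bb|cf|19|45|55|bb|
→ t1 |bb|e7|af|bb|cf|19|45|55|
→ t2 |cf|19|19|24|45|ed|55|bb|
→ t3 |19|24|45|ed|55|bb|cf|19|

RES = [0x19, 0x24, 0x45, 0xed, 0x55, 0xbb, 0xcf, 0x19]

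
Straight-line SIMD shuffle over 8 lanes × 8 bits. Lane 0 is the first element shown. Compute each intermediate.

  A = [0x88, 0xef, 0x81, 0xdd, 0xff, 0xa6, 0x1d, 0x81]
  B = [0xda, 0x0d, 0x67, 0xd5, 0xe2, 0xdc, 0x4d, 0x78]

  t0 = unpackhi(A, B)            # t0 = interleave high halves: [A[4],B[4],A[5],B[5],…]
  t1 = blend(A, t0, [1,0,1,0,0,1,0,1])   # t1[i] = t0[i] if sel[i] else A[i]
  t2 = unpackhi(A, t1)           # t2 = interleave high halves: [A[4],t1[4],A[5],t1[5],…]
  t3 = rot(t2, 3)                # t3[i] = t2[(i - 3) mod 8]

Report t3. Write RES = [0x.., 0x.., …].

RES = [0x1d, 0x81, 0x78, 0xff, 0xff, 0xa6, 0x4d, 0x1d]

  t0: ff e2 a6 dc 1d 4d 81 78
  t1: ff ef a6 dd ff 4d 1d 78
  t2: ff ff a6 4d 1d 1d 81 78
  t3: 1d 81 78 ff ff a6 4d 1d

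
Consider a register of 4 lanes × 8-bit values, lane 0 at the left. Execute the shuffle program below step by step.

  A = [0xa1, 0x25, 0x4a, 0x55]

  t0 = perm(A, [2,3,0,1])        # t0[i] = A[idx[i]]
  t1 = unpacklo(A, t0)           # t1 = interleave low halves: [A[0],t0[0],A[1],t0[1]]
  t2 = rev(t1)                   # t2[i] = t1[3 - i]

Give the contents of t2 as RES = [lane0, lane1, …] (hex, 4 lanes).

→ t0 |4a|55|a1|25|
→ t1 |a1|4a|25|55|
→ t2 |55|25|4a|a1|

RES = [0x55, 0x25, 0x4a, 0xa1]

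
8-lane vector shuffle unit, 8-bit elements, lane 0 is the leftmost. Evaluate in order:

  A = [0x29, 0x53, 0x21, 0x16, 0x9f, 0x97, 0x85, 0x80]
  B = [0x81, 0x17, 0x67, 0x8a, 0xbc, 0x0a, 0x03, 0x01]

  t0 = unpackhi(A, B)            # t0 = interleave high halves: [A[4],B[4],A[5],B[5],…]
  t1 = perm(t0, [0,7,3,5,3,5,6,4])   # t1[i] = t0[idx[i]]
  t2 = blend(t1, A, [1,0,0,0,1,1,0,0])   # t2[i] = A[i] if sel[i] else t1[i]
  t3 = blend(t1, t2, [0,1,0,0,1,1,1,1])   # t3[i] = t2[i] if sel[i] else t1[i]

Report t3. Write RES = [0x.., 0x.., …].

RES = [0x9f, 0x01, 0x0a, 0x03, 0x9f, 0x97, 0x80, 0x85]

t0 = [0x9f, 0xbc, 0x97, 0x0a, 0x85, 0x03, 0x80, 0x01]
t1 = [0x9f, 0x01, 0x0a, 0x03, 0x0a, 0x03, 0x80, 0x85]
t2 = [0x29, 0x01, 0x0a, 0x03, 0x9f, 0x97, 0x80, 0x85]
t3 = [0x9f, 0x01, 0x0a, 0x03, 0x9f, 0x97, 0x80, 0x85]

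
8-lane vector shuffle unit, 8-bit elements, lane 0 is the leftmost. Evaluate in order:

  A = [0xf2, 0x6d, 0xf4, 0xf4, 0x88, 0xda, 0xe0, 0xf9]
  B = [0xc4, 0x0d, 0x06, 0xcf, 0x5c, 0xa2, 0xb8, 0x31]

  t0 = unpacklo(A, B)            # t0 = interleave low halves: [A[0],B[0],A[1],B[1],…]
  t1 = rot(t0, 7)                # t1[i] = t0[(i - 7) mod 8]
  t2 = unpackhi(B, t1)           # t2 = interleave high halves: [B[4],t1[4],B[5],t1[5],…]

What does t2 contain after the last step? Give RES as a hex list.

t0 = [0xf2, 0xc4, 0x6d, 0x0d, 0xf4, 0x06, 0xf4, 0xcf]
t1 = [0xc4, 0x6d, 0x0d, 0xf4, 0x06, 0xf4, 0xcf, 0xf2]
t2 = [0x5c, 0x06, 0xa2, 0xf4, 0xb8, 0xcf, 0x31, 0xf2]

RES = [0x5c, 0x06, 0xa2, 0xf4, 0xb8, 0xcf, 0x31, 0xf2]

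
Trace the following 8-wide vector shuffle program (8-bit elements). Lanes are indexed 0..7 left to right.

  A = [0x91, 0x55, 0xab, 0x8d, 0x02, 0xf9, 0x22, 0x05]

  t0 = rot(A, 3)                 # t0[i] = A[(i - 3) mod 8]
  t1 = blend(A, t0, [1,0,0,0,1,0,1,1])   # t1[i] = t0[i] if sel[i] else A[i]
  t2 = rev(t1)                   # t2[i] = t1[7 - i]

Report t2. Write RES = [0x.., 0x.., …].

RES = [ 0x02  0x8d  0xf9  0x55  0x8d  0xab  0x55  0xf9 ]

t0 = [0xf9, 0x22, 0x05, 0x91, 0x55, 0xab, 0x8d, 0x02]
t1 = [0xf9, 0x55, 0xab, 0x8d, 0x55, 0xf9, 0x8d, 0x02]
t2 = [0x02, 0x8d, 0xf9, 0x55, 0x8d, 0xab, 0x55, 0xf9]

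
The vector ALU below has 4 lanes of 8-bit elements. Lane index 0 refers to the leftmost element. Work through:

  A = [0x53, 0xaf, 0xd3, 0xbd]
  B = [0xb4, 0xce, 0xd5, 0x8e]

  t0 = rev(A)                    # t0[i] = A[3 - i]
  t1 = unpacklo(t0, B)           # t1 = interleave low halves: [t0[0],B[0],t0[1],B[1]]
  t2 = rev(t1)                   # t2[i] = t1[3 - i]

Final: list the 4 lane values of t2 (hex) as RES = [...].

RES = [ 0xce  0xd3  0xb4  0xbd ]

  t0: bd d3 af 53
  t1: bd b4 d3 ce
  t2: ce d3 b4 bd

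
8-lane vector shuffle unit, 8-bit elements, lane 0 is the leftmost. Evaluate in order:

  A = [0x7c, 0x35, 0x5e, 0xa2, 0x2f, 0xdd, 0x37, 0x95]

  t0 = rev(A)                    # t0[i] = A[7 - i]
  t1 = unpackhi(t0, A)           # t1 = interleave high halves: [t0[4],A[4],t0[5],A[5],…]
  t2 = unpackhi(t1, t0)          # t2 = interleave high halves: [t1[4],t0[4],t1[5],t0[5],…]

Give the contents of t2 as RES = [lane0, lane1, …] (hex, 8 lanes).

RES = [ 0x35  0xa2  0x37  0x5e  0x7c  0x35  0x95  0x7c ]

t0 = [0x95, 0x37, 0xdd, 0x2f, 0xa2, 0x5e, 0x35, 0x7c]
t1 = [0xa2, 0x2f, 0x5e, 0xdd, 0x35, 0x37, 0x7c, 0x95]
t2 = [0x35, 0xa2, 0x37, 0x5e, 0x7c, 0x35, 0x95, 0x7c]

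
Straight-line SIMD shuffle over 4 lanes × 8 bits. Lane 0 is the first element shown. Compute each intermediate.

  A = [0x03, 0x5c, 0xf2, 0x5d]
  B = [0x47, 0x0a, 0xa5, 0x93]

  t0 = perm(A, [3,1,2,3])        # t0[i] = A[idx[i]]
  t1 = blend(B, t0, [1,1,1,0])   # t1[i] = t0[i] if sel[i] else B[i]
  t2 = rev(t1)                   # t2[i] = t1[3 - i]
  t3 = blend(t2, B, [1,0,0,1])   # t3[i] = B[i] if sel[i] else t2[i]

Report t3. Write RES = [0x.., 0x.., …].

  t0: 5d 5c f2 5d
  t1: 5d 5c f2 93
  t2: 93 f2 5c 5d
  t3: 47 f2 5c 93

RES = [0x47, 0xf2, 0x5c, 0x93]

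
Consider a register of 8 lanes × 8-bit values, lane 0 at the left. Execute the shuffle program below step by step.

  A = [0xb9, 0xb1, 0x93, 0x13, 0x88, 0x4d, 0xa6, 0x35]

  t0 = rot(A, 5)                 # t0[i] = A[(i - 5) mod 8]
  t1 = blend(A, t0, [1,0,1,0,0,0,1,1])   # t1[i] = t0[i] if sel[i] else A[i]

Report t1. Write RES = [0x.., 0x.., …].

RES = [0x13, 0xb1, 0x4d, 0x13, 0x88, 0x4d, 0xb1, 0x93]

→ t0 |13|88|4d|a6|35|b9|b1|93|
→ t1 |13|b1|4d|13|88|4d|b1|93|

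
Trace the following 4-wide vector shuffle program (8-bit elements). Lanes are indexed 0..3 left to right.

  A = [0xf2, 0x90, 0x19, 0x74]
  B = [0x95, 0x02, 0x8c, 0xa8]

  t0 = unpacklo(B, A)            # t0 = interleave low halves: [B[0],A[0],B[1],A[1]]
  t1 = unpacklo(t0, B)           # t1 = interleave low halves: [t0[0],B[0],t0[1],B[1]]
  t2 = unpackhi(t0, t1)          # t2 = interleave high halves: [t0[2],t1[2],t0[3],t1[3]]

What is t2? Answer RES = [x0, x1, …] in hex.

RES = [ 0x02  0xf2  0x90  0x02 ]

t0 = [0x95, 0xf2, 0x02, 0x90]
t1 = [0x95, 0x95, 0xf2, 0x02]
t2 = [0x02, 0xf2, 0x90, 0x02]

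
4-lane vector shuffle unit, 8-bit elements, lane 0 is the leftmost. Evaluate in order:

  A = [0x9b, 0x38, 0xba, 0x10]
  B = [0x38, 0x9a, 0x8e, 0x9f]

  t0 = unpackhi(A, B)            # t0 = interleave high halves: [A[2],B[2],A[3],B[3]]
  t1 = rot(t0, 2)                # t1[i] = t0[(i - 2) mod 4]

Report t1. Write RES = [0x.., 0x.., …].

→ t0 |ba|8e|10|9f|
→ t1 |10|9f|ba|8e|

RES = [ 0x10  0x9f  0xba  0x8e ]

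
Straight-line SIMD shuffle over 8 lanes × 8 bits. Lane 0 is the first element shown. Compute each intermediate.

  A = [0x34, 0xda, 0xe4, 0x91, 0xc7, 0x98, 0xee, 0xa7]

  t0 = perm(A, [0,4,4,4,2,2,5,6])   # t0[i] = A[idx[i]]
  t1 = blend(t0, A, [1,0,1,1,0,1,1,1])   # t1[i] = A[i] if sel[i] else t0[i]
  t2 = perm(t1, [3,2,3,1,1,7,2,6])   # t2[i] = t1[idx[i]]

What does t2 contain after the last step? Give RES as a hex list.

RES = [0x91, 0xe4, 0x91, 0xc7, 0xc7, 0xa7, 0xe4, 0xee]

t0 = [0x34, 0xc7, 0xc7, 0xc7, 0xe4, 0xe4, 0x98, 0xee]
t1 = [0x34, 0xc7, 0xe4, 0x91, 0xe4, 0x98, 0xee, 0xa7]
t2 = [0x91, 0xe4, 0x91, 0xc7, 0xc7, 0xa7, 0xe4, 0xee]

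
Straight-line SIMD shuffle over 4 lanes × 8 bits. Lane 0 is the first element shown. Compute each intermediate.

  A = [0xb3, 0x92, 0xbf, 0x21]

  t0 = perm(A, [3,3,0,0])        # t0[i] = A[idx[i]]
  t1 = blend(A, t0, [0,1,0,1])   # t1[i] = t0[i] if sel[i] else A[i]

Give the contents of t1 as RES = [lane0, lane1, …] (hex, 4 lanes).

  t0: 21 21 b3 b3
  t1: b3 21 bf b3

RES = [ 0xb3  0x21  0xbf  0xb3 ]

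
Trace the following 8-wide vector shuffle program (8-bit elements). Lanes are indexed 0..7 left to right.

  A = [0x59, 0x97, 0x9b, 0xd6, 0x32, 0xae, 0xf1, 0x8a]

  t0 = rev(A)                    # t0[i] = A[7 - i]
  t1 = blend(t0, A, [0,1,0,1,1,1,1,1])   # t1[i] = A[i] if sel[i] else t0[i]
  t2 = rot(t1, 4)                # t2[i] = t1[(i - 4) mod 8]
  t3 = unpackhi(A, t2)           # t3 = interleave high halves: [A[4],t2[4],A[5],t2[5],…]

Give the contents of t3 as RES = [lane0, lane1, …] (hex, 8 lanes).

→ t0 |8a|f1|ae|32|d6|9b|97|59|
→ t1 |8a|97|ae|d6|32|ae|f1|8a|
→ t2 |32|ae|f1|8a|8a|97|ae|d6|
→ t3 |32|8a|ae|97|f1|ae|8a|d6|

RES = [ 0x32  0x8a  0xae  0x97  0xf1  0xae  0x8a  0xd6 ]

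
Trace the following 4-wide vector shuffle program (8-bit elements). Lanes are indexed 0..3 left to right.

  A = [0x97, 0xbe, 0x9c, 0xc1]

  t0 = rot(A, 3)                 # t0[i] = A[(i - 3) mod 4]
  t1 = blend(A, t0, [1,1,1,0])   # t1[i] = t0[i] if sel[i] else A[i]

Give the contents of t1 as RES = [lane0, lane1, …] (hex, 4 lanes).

RES = [ 0xbe  0x9c  0xc1  0xc1 ]

t0 = [0xbe, 0x9c, 0xc1, 0x97]
t1 = [0xbe, 0x9c, 0xc1, 0xc1]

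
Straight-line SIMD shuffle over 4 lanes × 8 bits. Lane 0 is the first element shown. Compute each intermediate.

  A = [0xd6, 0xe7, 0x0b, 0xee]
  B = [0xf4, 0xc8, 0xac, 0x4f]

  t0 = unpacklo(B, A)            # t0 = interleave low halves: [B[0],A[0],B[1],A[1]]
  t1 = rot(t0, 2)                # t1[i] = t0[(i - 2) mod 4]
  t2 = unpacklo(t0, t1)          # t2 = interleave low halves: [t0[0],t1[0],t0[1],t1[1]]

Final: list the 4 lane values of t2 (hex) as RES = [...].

RES = [ 0xf4  0xc8  0xd6  0xe7 ]

→ t0 |f4|d6|c8|e7|
→ t1 |c8|e7|f4|d6|
→ t2 |f4|c8|d6|e7|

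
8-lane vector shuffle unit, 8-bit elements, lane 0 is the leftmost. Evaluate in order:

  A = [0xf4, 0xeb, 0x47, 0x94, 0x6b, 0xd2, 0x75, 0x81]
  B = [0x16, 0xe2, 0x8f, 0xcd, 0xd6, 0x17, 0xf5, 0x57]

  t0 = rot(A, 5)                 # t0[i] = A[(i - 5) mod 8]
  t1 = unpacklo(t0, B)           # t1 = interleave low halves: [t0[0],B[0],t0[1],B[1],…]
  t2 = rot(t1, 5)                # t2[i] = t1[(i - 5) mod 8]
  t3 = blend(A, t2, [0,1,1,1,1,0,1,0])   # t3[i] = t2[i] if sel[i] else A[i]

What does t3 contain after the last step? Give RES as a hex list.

t0 = [0x94, 0x6b, 0xd2, 0x75, 0x81, 0xf4, 0xeb, 0x47]
t1 = [0x94, 0x16, 0x6b, 0xe2, 0xd2, 0x8f, 0x75, 0xcd]
t2 = [0xe2, 0xd2, 0x8f, 0x75, 0xcd, 0x94, 0x16, 0x6b]
t3 = [0xf4, 0xd2, 0x8f, 0x75, 0xcd, 0xd2, 0x16, 0x81]

RES = [0xf4, 0xd2, 0x8f, 0x75, 0xcd, 0xd2, 0x16, 0x81]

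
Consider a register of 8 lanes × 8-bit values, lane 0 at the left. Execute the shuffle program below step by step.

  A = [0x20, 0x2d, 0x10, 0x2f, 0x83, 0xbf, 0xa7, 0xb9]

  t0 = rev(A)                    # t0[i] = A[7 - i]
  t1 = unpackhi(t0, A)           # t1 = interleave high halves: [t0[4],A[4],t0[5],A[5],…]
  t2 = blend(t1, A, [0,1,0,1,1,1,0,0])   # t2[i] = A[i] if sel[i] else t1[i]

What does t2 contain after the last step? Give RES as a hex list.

  t0: b9 a7 bf 83 2f 10 2d 20
  t1: 2f 83 10 bf 2d a7 20 b9
  t2: 2f 2d 10 2f 83 bf 20 b9

RES = [0x2f, 0x2d, 0x10, 0x2f, 0x83, 0xbf, 0x20, 0xb9]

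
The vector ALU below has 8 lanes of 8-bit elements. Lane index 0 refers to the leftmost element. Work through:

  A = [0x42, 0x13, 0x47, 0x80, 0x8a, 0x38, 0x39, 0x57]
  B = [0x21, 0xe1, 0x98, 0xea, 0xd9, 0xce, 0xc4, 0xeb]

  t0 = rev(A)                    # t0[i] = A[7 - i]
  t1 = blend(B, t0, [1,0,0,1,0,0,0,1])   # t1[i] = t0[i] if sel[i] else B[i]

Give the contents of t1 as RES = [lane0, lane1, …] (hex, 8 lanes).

RES = [ 0x57  0xe1  0x98  0x8a  0xd9  0xce  0xc4  0x42 ]

t0 = [0x57, 0x39, 0x38, 0x8a, 0x80, 0x47, 0x13, 0x42]
t1 = [0x57, 0xe1, 0x98, 0x8a, 0xd9, 0xce, 0xc4, 0x42]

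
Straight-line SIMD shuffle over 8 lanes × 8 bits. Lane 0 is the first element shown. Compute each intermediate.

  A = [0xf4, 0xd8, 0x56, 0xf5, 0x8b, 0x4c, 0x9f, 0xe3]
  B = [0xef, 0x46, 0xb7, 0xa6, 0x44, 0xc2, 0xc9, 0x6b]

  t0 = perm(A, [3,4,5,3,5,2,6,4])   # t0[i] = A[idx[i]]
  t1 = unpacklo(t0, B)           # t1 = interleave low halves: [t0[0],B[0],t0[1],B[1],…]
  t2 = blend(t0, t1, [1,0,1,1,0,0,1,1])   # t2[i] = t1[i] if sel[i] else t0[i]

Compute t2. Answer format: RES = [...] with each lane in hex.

→ t0 |f5|8b|4c|f5|4c|56|9f|8b|
→ t1 |f5|ef|8b|46|4c|b7|f5|a6|
→ t2 |f5|8b|8b|46|4c|56|f5|a6|

RES = [0xf5, 0x8b, 0x8b, 0x46, 0x4c, 0x56, 0xf5, 0xa6]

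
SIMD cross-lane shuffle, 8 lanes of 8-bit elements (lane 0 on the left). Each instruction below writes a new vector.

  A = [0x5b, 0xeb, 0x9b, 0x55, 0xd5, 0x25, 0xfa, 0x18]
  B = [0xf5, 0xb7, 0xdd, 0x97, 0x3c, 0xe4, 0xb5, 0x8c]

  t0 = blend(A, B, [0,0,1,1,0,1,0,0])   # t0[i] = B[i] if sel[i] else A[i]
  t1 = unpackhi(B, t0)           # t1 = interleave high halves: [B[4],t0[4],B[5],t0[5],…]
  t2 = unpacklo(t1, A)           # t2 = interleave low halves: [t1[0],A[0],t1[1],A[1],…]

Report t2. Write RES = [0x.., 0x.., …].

→ t0 |5b|eb|dd|97|d5|e4|fa|18|
→ t1 |3c|d5|e4|e4|b5|fa|8c|18|
→ t2 |3c|5b|d5|eb|e4|9b|e4|55|

RES = [0x3c, 0x5b, 0xd5, 0xeb, 0xe4, 0x9b, 0xe4, 0x55]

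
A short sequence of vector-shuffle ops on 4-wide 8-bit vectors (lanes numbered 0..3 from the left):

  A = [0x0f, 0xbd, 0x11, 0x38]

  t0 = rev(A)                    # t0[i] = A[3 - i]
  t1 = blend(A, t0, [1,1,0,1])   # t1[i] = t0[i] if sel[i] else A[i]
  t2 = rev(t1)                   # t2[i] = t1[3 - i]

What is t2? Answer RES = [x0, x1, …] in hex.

RES = [ 0x0f  0x11  0x11  0x38 ]

t0 = [0x38, 0x11, 0xbd, 0x0f]
t1 = [0x38, 0x11, 0x11, 0x0f]
t2 = [0x0f, 0x11, 0x11, 0x38]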